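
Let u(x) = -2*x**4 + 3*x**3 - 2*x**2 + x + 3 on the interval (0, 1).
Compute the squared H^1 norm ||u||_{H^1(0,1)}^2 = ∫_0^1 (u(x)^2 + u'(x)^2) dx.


||u||_{H^1}^2 = 3344/315

The H^1 norm (squared) on an interval (0, L) is
  ||u||_{H^1}^2 = ∫_0^L u(x)^2 dx + ∫_0^L u'(x)^2 dx.
Compute u'(x) = -8*x**3 + 9*x**2 - 4*x + 1.
Then u(x)^2 = 4*x**8 - 12*x**7 + 17*x**6 - 16*x**5 - 2*x**4 + 14*x**3 - 11*x**2 + 6*x + 9 and u'(x)^2 = 64*x**6 - 144*x**5 + 145*x**4 - 88*x**3 + 34*x**2 - 8*x + 1.
Integrate each monomial from 0 to 1 using ∫_0^1 c·x^n dx = c·1^(n+1)/(n+1):
  ∫_0^1 u(x)^2 dx = ∫_0^1 (4*x^8 - 12*x^7 + 17*x^6 - 16*x^5 - 2*x^4 + 14*x^3 - 11*x^2 + 6*x + 9) dx. Term by term:
    ∫_0^1 4*x^8 dx = 4/9;  ∫_0^1 -12*x^7 dx = -3/2;  ∫_0^1 17*x^6 dx = 17/7;
    ∫_0^1 -16*x^5 dx = -8/3;  ∫_0^1 -2*x^4 dx = -2/5;  ∫_0^1 14*x^3 dx = 7/2;
    ∫_0^1 -11*x^2 dx = -11/3;  ∫_0^1 6*x dx = 3;  ∫_0^1 9 dx = 9.
  Sum: 4/9 − 3/2 + 17/7 − 8/3 − 2/5 + 7/2 − 11/3 + 3 + 9 = 3194/315.
  ∫_0^1 u'(x)^2 dx = ∫_0^1 (64*x^6 - 144*x^5 + 145*x^4 - 88*x^3 + 34*x^2 - 8*x + 1) dx. Term by term:
    ∫_0^1 64*x^6 dx = 64/7;  ∫_0^1 -144*x^5 dx = -24;  ∫_0^1 145*x^4 dx = 29;
    ∫_0^1 -88*x^3 dx = -22;  ∫_0^1 34*x^2 dx = 34/3;  ∫_0^1 -8*x dx = -4;
    ∫_0^1 1 dx = 1.
  Sum: 64/7 − 24 + 29 − 22 + 34/3 − 4 + 1 = 10/21.
Adding: ||u||_{H^1}^2 = 3194/315 + 10/21 = 3344/315.


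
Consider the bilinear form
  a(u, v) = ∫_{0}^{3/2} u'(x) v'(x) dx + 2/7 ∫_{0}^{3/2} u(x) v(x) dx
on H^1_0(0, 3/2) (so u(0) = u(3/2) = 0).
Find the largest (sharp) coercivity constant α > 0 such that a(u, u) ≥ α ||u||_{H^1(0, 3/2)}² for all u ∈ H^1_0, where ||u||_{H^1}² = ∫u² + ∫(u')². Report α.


α = 2*(9 + 14*π^2)/(7*(9 + 4*π^2))

Coercivity of a(·,·) on H^1_0(0, 3/2) means a(u, u) ≥ α ||u||_{H^1}² for every u ∈ H^1_0.
The interval has length L = 3/2, and Poincaré/coercivity depend only on L. Here a(u, u) = ∫(u')² + (2/7)·∫u².
Here 0 < c = 2/7 < 1. The condition a(u,u) ≥ α||u||_{H^1}² reads (1−α)∫(u')² ≥ (α−c)∫u². Any admissible α is ≤ 1 (rapidly oscillating u have ∫u²/∫(u')² → 0), and α = 1 would force 0 ≥ (1−c)∫u², impossible since c < 1; so 1−α > 0. By the sharp Poincaré inequality on H^1_0 of an interval of length L, ∫(u')² ≥ (π/L)²∫u² with equality for the first sine mode sin(π(x−x₀)/L) (x₀ the left endpoint), so the inequality holds for all u iff (1−α)(π/L)² ≥ α − c, i.e. α ≤ ((π/L)² + c)/((π/L)² + 1) = (1 + c(L/π)²)/(1 + (L/π)²). With (π/L)² = 4*π^2/9 and c = 2/7, the largest admissible constant is α = ((π/L)² + c)/((π/L)² + 1).
Simplifying, α = 2*(9 + 14*π^2)/(7*(9 + 4*π^2)).


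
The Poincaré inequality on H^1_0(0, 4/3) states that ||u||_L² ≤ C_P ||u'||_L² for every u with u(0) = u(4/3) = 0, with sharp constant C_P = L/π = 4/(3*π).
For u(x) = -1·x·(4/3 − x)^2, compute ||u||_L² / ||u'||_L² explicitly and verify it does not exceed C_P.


||u||_L² / ||u'||_L² = 2*sqrt(14)/21 < C_P = 4/(3*π).

u(x) = -1·x·(4/3 − x)^2, so u'(x) = (4 - 9*x)*(3*x - 4)/9.
u(x) = -1·x·(4/3 − x)^2 vanishes at x = 0 and x = 4/3, so u ∈ H^1_0(0, 4/3). Differentiate via the product rule and integrate the resulting polynomials term by term.
  ∫_0^4/3 u² dx = ∫_0^4/3 (x^6 - 16*x^5/3 + 32*x^4/3 - 256*x^3/27 + 256*x^2/81) dx. Term by term:
    ∫_0^4/3 x^6 dx = 16384/15309;  ∫_0^4/3 -16*x^5/3 dx = -32768/6561;  ∫_0^4/3 32*x^4/3 dx = 32768/3645;
    ∫_0^4/3 -256*x^3/27 dx = -16384/2187;  ∫_0^4/3 256*x^2/81 dx = 16384/6561.
  Sum: 16384/15309 − 32768/6561 + 32768/3645 − 16384/2187 + 16384/6561 = 16384/229635.
  ∫_0^4/3 (u')² dx = ∫_0^4/3 (9*x^4 - 32*x^3 + 352*x^2/9 - 512*x/27 + 256/81) dx. Term by term:
    ∫_0^4/3 9*x^4 dx = 1024/135;  ∫_0^4/3 -32*x^3 dx = -2048/81;  ∫_0^4/3 352*x^2/9 dx = 22528/729;
    ∫_0^4/3 -512*x/27 dx = -4096/243;  ∫_0^4/3 256/81 dx = 1024/243.
  Sum: 1024/135 − 2048/81 + 22528/729 − 4096/243 + 1024/243 = 2048/3645.
∫_0^4/3 u² dx = 16384/229635, so ||u||_L² = 128*sqrt(35)/2835.
∫_0^4/3 (u')² dx = 2048/3645, so ||u'||_L² = 32*sqrt(10)/135.
Ratio ||u||_L² / ||u'||_L² = 2*sqrt(14)/21.
Sharp Poincaré constant on H^1_0(0, 4/3) is C_P = L/π = 4/(3*π), achieved by sin(3*π/4·x).
A polynomial bump cannot attain the sharp Poincaré constant (only the first sine eigenfunction does), so the ratio is strictly less than C_P, consistent with ||u||_L² ≤ C_P ||u'||_L².


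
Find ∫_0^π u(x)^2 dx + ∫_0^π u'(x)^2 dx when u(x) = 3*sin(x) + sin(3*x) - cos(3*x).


||u||_{H^1(0,π)}^2 = 19*π

u'(x) = 3*sin(3*x) + 3*cos(x) + 3*cos(3*x).
Expand u² and (u')² and integrate term by term on (0, π), using: for integers n ≥ 1, ∫_0^π sin²(nx) dx = ∫_0^π cos²(nx) dx = π/2; for n ≠ n', ∫_0^π sin(nx)sin(n'x) dx = ∫_0^π cos(nx)cos(n'x) dx = 0; and by product-to-sum, ∫_0^π sin(nx)cos(n'x) dx = ½∫_0^π [sin((n+n')x) + sin((n−n')x)] dx, which is 0 when n+n' is even and 2n/(n²−n'²) when n+n' is odd (it need not vanish on (0, π)).
  u² squared terms: (-1)²·∫cos(3x)² dx = 1·π/2 = π/2;  (3)²·∫sin(x)² dx = 9·π/2 = 9*π/2;  (1)²·∫sin(3x)² dx = 1·π/2 = π/2.
  u² cross terms: 2·(-1)·(3)·∫cos(3x)·sin(x) dx = -6·(0) = 0;  2·(-1)·(1)·∫cos(3x)·sin(3x) dx = -2·(0) = 0;  2·(3)·(1)·∫sin(x)·sin(3x) dx = 6·(0) = 0.
  So ∫_0^π u² dx = π/2 + 9*π/2 + π/2 + 0 + 0 + 0 = 11*π/2.
  (u')² squared terms: (3)²·∫cos(x)² dx = 9·π/2 = 9*π/2;  (3)²·∫cos(3x)² dx = 9·π/2 = 9*π/2;  (3)²·∫sin(3x)² dx = 9·π/2 = 9*π/2.
  (u')² cross terms: 2·(3)·(3)·∫cos(x)·cos(3x) dx = 18·(0) = 0;  2·(3)·(3)·∫cos(x)·sin(3x) dx = 18·(0) = 0;  2·(3)·(3)·∫cos(3x)·sin(3x) dx = 18·(0) = 0.
  So ∫_0^π (u')² dx = 9*π/2 + 9*π/2 + 9*π/2 + 0 + 0 + 0 = 27*π/2.
||u||_{H^1}^2 = (11*π/2) + (27*π/2) = 19*π.


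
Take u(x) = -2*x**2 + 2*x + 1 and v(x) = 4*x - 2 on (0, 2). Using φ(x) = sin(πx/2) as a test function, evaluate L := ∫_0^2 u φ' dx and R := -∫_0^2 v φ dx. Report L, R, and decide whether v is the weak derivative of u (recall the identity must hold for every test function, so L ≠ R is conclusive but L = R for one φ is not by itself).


LHS = 8/π, RHS = -8/π. No, v is not the weak derivative of u.

u(x) = -2*x**2 + 2*x + 1, classical derivative u'(x) = 2 - 4*x.
φ(x) = sin(πx/2), so φ'(x) = π*cos(π*x/2)/2.
Note φ(0) = φ(2) = 0, so the boundary term u·φ vanishes.
LHS = ∫_0^2 u(x) φ'(x) dx = ∫_0^2 (-π*x^2*cos(π*x/2) + π*x*cos(π*x/2) + π*cos(π*x/2)/2) dx. Term by term:
  ∫_0^2 π*cos(π*x/2)/2 dx = 0;  ∫_0^2 π*x*cos(π*x/2) dx = -8/π;  ∫_0^2 -π*x^2*cos(π*x/2) dx = 16/π.
Sum: 0 − 8/π + 16/π = 8/π.
So LHS = 8/π.
∫_0^2 v(x) φ(x) dx = ∫_0^2 (4*x*sin(π*x/2) - 2*sin(π*x/2)) dx. Term by term:
  ∫_0^2 -2*sin(π*x/2) dx = -8/π;  ∫_0^2 4*x*sin(π*x/2) dx = 16/π.
Sum: -8/π + 16/π = 8/π.
So RHS = -∫_0^2 v(x) φ(x) dx = -8/π.
LHS − RHS = 16/π ≠ 0, so the identity fails.
(For a valid weak derivative the identity must hold for EVERY test function, in particular this one. The failure shows v is NOT the weak derivative of u.)
Correct weak derivative would be u'(x) = 2 - 4*x.


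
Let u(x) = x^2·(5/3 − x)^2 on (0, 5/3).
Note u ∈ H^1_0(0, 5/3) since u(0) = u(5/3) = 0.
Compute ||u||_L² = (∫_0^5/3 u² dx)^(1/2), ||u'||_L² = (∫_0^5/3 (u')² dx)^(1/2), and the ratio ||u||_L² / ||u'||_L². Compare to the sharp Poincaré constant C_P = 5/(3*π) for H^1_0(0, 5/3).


||u||_L² / ||u'||_L² = 5*sqrt(3)/18 < C_P = 5/(3*π).

u(x) = x^2·(5/3 − x)^2, so u'(x) = 2*x*(3*x - 5)*(6*x - 5)/9.
u(x) = x^2·(5/3 − x)^2 vanishes at x = 0 and x = 5/3, so u ∈ H^1_0(0, 5/3). Differentiate via the product rule and integrate the resulting polynomials term by term.
  ∫_0^5/3 u² dx = ∫_0^5/3 (x^8 - 20*x^7/3 + 50*x^6/3 - 500*x^5/27 + 625*x^4/81) dx. Term by term:
    ∫_0^5/3 x^8 dx = 1953125/177147;  ∫_0^5/3 -20*x^7/3 dx = -1953125/39366;  ∫_0^5/3 50*x^6/3 dx = 3906250/45927;
    ∫_0^5/3 -500*x^5/27 dx = -3906250/59049;  ∫_0^5/3 625*x^4/81 dx = 390625/19683.
  Sum: 1953125/177147 − 1953125/39366 + 3906250/45927 − 3906250/59049 + 390625/19683 = 390625/2480058.
  ∫_0^5/3 (u')² dx = ∫_0^5/3 (16*x^6 - 80*x^5 + 1300*x^4/9 - 1000*x^3/9 + 2500*x^2/81) dx. Term by term:
    ∫_0^5/3 16*x^6 dx = 1250000/15309;  ∫_0^5/3 -80*x^5 dx = -625000/2187;  ∫_0^5/3 1300*x^4/9 dx = 812500/2187;
    ∫_0^5/3 -1000*x^3/9 dx = -156250/729;  ∫_0^5/3 2500*x^2/81 dx = 312500/6561.
  Sum: 1250000/15309 − 625000/2187 + 812500/2187 − 156250/729 + 312500/6561 = 31250/45927.
∫_0^5/3 u² dx = 390625/2480058, so ||u||_L² = 625*sqrt(42)/10206.
∫_0^5/3 (u')² dx = 31250/45927, so ||u'||_L² = 125*sqrt(14)/567.
Ratio ||u||_L² / ||u'||_L² = 5*sqrt(3)/18.
Sharp Poincaré constant on H^1_0(0, 5/3) is C_P = L/π = 5/(3*π), achieved by sin(3*π/5·x).
A polynomial bump cannot attain the sharp Poincaré constant (only the first sine eigenfunction does), so the ratio is strictly less than C_P, consistent with ||u||_L² ≤ C_P ||u'||_L².


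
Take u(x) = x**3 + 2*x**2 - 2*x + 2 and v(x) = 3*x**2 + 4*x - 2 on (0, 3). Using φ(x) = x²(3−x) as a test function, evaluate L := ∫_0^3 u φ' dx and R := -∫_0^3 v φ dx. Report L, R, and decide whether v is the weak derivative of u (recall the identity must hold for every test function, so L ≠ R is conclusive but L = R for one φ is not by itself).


LHS = -108, RHS = -108. Yes, v = u' weakly.

u(x) = x**3 + 2*x**2 - 2*x + 2, classical derivative u'(x) = 3*x**2 + 4*x - 2.
φ(x) = x²(3−x), so φ'(x) = 3*x*(2 - x).
Note φ(0) = φ(3) = 0, so the boundary term u·φ vanishes.
LHS = ∫_0^3 u(x) φ'(x) dx = ∫_0^3 (-3*x^5 + 18*x^3 - 18*x^2 + 12*x) dx. Term by term:
  ∫_0^3 -3*x^5 dx = -729/2;  ∫_0^3 18*x^3 dx = 729/2;  ∫_0^3 -18*x^2 dx = -162;
  ∫_0^3 12*x dx = 54.
Sum: -729/2 + 729/2 − 162 + 54 = -108.
So LHS = -108.
∫_0^3 v(x) φ(x) dx = ∫_0^3 (-3*x^5 + 5*x^4 + 14*x^3 - 6*x^2) dx. Term by term:
  ∫_0^3 -3*x^5 dx = -729/2;  ∫_0^3 5*x^4 dx = 243;  ∫_0^3 14*x^3 dx = 567/2;
  ∫_0^3 -6*x^2 dx = -54.
Sum: -729/2 + 243 + 567/2 − 54 = 108.
So RHS = -∫_0^3 v(x) φ(x) dx = -108.
LHS = RHS, so the identity holds for this test φ.
Moreover u is smooth here and v(x) = u'(x) = 3*x**2 + 4*x - 2 pointwise, so the identity holds for every test function. Hence v is the weak derivative of u.


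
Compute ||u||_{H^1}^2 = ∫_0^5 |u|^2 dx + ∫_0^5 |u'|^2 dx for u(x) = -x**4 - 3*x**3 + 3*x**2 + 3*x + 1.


||u||_{H^1}^2 = 212306525/252

The H^1 norm (squared) on an interval (0, L) is
  ||u||_{H^1}^2 = ∫_0^L u(x)^2 dx + ∫_0^L u'(x)^2 dx.
Compute u'(x) = -4*x**3 - 9*x**2 + 6*x + 3.
Then u(x)^2 = x**8 + 6*x**7 + 3*x**6 - 24*x**5 - 11*x**4 + 12*x**3 + 15*x**2 + 6*x + 1 and u'(x)^2 = 16*x**6 + 72*x**5 + 33*x**4 - 132*x**3 - 18*x**2 + 36*x + 9.
Integrate each monomial from 0 to 5 using ∫_0^5 c·x^n dx = c·5^(n+1)/(n+1):
  ∫_0^5 u(x)^2 dx = ∫_0^5 (x^8 + 6*x^7 + 3*x^6 - 24*x^5 - 11*x^4 + 12*x^3 + 15*x^2 + 6*x + 1) dx. Term by term:
    ∫_0^5 x^8 dx = 1953125/9;  ∫_0^5 6*x^7 dx = 1171875/4;  ∫_0^5 3*x^6 dx = 234375/7;
    ∫_0^5 -24*x^5 dx = -62500;  ∫_0^5 -11*x^4 dx = -6875;  ∫_0^5 12*x^3 dx = 1875;
    ∫_0^5 15*x^2 dx = 625;  ∫_0^5 6*x dx = 75;  ∫_0^5 1 dx = 5.
  Sum: 1953125/9 + 1171875/4 + 234375/7 − 62500 − 6875 + 1875 + 625 + 75 + 5 = 120120785/252.
  ∫_0^5 u'(x)^2 dx = ∫_0^5 (16*x^6 + 72*x^5 + 33*x^4 - 132*x^3 - 18*x^2 + 36*x + 9) dx. Term by term:
    ∫_0^5 16*x^6 dx = 1250000/7;  ∫_0^5 72*x^5 dx = 187500;  ∫_0^5 33*x^4 dx = 20625;
    ∫_0^5 -132*x^3 dx = -20625;  ∫_0^5 -18*x^2 dx = -750;  ∫_0^5 36*x dx = 450;
    ∫_0^5 9 dx = 45.
  Sum: 1250000/7 + 187500 + 20625 − 20625 − 750 + 450 + 45 = 2560715/7.
Adding: ||u||_{H^1}^2 = 120120785/252 + 2560715/7 = 212306525/252.


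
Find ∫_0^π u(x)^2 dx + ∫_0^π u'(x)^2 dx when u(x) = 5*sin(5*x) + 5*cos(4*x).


||u||_{H^1(0,π)}^2 = 8500/9 + 1075*π/2

u'(x) = -20*sin(4*x) + 25*cos(5*x).
Expand u² and (u')² and integrate term by term on (0, π), using: for integers n ≥ 1, ∫_0^π sin²(nx) dx = ∫_0^π cos²(nx) dx = π/2; for n ≠ n', ∫_0^π sin(nx)sin(n'x) dx = ∫_0^π cos(nx)cos(n'x) dx = 0; and by product-to-sum, ∫_0^π sin(nx)cos(n'x) dx = ½∫_0^π [sin((n+n')x) + sin((n−n')x)] dx, which is 0 when n+n' is even and 2n/(n²−n'²) when n+n' is odd (it need not vanish on (0, π)).
  u² squared terms: (5)²·∫cos(4x)² dx = 25·π/2 = 25*π/2;  (5)²·∫sin(5x)² dx = 25·π/2 = 25*π/2.
  u² cross terms: 2·(5)·(5)·∫cos(4x)·sin(5x) dx = 50·(10/9) = 500/9.
  So ∫_0^π u² dx = 25*π/2 + 25*π/2 + 500/9 = 500/9 + 25*π.
  (u')² squared terms: (-20)²·∫sin(4x)² dx = 400·π/2 = 200*π;  (25)²·∫cos(5x)² dx = 625·π/2 = 625*π/2.
  (u')² cross terms: 2·(-20)·(25)·∫sin(4x)·cos(5x) dx = -1000·(-8/9) = 8000/9.
  So ∫_0^π (u')² dx = 200*π + 625*π/2 + 8000/9 = 8000/9 + 1025*π/2.
||u||_{H^1}^2 = (500/9 + 25*π) + (8000/9 + 1025*π/2) = 8500/9 + 1075*π/2.


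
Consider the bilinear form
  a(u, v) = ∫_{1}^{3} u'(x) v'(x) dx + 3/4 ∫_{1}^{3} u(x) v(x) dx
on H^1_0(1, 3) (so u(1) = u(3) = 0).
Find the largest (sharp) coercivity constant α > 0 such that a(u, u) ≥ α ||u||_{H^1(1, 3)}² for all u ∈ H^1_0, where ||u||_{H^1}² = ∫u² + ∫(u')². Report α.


α = (3 + π^2)/(4 + π^2)

Coercivity of a(·,·) on H^1_0(1, 3) means a(u, u) ≥ α ||u||_{H^1}² for every u ∈ H^1_0.
The interval has length L = 2, and Poincaré/coercivity depend only on L. Here a(u, u) = ∫(u')² + (3/4)·∫u².
Here 0 < c = 3/4 < 1. The condition a(u,u) ≥ α||u||_{H^1}² reads (1−α)∫(u')² ≥ (α−c)∫u². Any admissible α is ≤ 1 (rapidly oscillating u have ∫u²/∫(u')² → 0), and α = 1 would force 0 ≥ (1−c)∫u², impossible since c < 1; so 1−α > 0. By the sharp Poincaré inequality on H^1_0 of an interval of length L, ∫(u')² ≥ (π/L)²∫u² with equality for the first sine mode sin(π(x−x₀)/L) (x₀ the left endpoint), so the inequality holds for all u iff (1−α)(π/L)² ≥ α − c, i.e. α ≤ ((π/L)² + c)/((π/L)² + 1) = (1 + c(L/π)²)/(1 + (L/π)²). With (π/L)² = π^2/4 and c = 3/4, the largest admissible constant is α = ((π/L)² + c)/((π/L)² + 1).
Simplifying, α = (3 + π^2)/(4 + π^2).


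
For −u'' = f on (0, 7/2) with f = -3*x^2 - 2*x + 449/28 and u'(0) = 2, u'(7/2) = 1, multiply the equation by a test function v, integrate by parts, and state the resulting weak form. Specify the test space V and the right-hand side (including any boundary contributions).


V = H^1(0, 7/2) (v unrestricted at boundary; u is determined up to an additive constant); weak form: ∫_0^7/2 u'v' dx = ∫_0^7/2 (-3*x^2 - 2*x + 449/28) v dx + v(7/2) − 2·v(0) for all v ∈ V.

Multiply both sides by a test function v and integrate from 0 to 7/2:
  ∫_0^7/2 −u''(x) v(x) dx = ∫_0^7/2 f(x) v(x) dx.
Integrate the LHS by parts once:
  ∫_0^7/2 −u'' v dx = −[u'(x) v(x)]_0^7/2 + ∫_0^7/2 u'(x) v'(x) dx.
Thus ∫_0^7/2 u'(x) v'(x) dx = ∫_0^7/2 f(x) v(x) dx + [u'(x) v(x)]_0^7/2.
Choose V so that boundary terms are either known or forced to vanish.
u has inhomogeneous Neumann u'(0) = 2, u'(7/2) = 1. [u' v]_0^7/2 = (1)·v(7/2) − (2)·v(0) = v(7/2) − 2·v(0). Take V = H^1(0, 7/2); boundary term becomes part of RHS.
Weak formulation: find u (satisfying any essential BC) such that ∫_0^7/2 u'(x) v'(x) dx = ∫_0^7/2 f v dx + v(7/2) − 2·v(0) for all v ∈ V (Neumann data are natural BCs: they enter the RHS as boundary terms).
Substituting f(x) = -3*x^2 - 2*x + 449/28, the right-hand side is ∫_0^7/2 (-3*x^2 - 2*x + 449/28) v dx + v(7/2) − 2·v(0).
Compatibility check (pure Neumann): taking v ≡ 1 ∈ V gives 0 = ∫_0^7/2 f dx + (1) − (2), i.e. ∫_0^7/2 f dx must equal u'(0) − u'(7/2) = 1. Indeed ∫_0^7/2 (-3*x^2 - 2*x + 449/28) dx = 1, so the data are compatible. The solution is then unique only up to an additive constant (fix it e.g. by requiring ∫_0^7/2 u dx = 0).


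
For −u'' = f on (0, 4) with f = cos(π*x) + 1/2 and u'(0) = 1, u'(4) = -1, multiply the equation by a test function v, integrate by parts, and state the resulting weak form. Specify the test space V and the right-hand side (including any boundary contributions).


V = H^1(0, 4) (v unrestricted at boundary; u is determined up to an additive constant); weak form: ∫_0^4 u'v' dx = ∫_0^4 (cos(π*x) + 1/2) v dx − v(4) − v(0) for all v ∈ V.

Multiply both sides by a test function v and integrate from 0 to 4:
  ∫_0^4 −u''(x) v(x) dx = ∫_0^4 f(x) v(x) dx.
Integrate the LHS by parts once:
  ∫_0^4 −u'' v dx = −[u'(x) v(x)]_0^4 + ∫_0^4 u'(x) v'(x) dx.
Thus ∫_0^4 u'(x) v'(x) dx = ∫_0^4 f(x) v(x) dx + [u'(x) v(x)]_0^4.
Choose V so that boundary terms are either known or forced to vanish.
u has inhomogeneous Neumann u'(0) = 1, u'(4) = -1. [u' v]_0^4 = (-1)·v(4) − (1)·v(0) = − v(4) − v(0). Take V = H^1(0, 4); boundary term becomes part of RHS.
Weak formulation: find u (satisfying any essential BC) such that ∫_0^4 u'(x) v'(x) dx = ∫_0^4 f v dx − v(4) − v(0) for all v ∈ V (Neumann data are natural BCs: they enter the RHS as boundary terms).
Substituting f(x) = cos(π*x) + 1/2, the right-hand side is ∫_0^4 (cos(π*x) + 1/2) v dx − v(4) − v(0).
Compatibility check (pure Neumann): taking v ≡ 1 ∈ V gives 0 = ∫_0^4 f dx + (-1) − (1), i.e. ∫_0^4 f dx must equal u'(0) − u'(4) = 2. Indeed ∫_0^4 (cos(π*x) + 1/2) dx = 2, so the data are compatible. The solution is then unique only up to an additive constant (fix it e.g. by requiring ∫_0^4 u dx = 0).


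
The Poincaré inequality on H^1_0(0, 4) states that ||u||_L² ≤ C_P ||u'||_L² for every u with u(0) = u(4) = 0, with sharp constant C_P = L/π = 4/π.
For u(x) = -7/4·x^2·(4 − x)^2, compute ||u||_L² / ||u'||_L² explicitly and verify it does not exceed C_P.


||u||_L² / ||u'||_L² = 2*sqrt(3)/3 < C_P = 4/π.

u(x) = -7/4·x^2·(4 − x)^2, so u'(x) = 7*x*(-x^2 + 6*x - 8).
u(x) = -7/4·x^2·(4 − x)^2 vanishes at x = 0 and x = 4, so u ∈ H^1_0(0, 4). Differentiate via the product rule and integrate the resulting polynomials term by term.
  ∫_0^4 u² dx = ∫_0^4 (49*x^8/16 - 49*x^7 + 294*x^6 - 784*x^5 + 784*x^4) dx. Term by term:
    ∫_0^4 49*x^8/16 dx = 802816/9;  ∫_0^4 -49*x^7 dx = -401408;  ∫_0^4 294*x^6 dx = 688128;
    ∫_0^4 -784*x^5 dx = -1605632/3;  ∫_0^4 784*x^4 dx = 802816/5.
  Sum: 802816/9 − 401408 + 688128 − 1605632/3 + 802816/5 = 57344/45.
  ∫_0^4 (u')² dx = ∫_0^4 (49*x^6 - 588*x^5 + 2548*x^4 - 4704*x^3 + 3136*x^2) dx. Term by term:
    ∫_0^4 49*x^6 dx = 114688;  ∫_0^4 -588*x^5 dx = -401408;  ∫_0^4 2548*x^4 dx = 2609152/5;
    ∫_0^4 -4704*x^3 dx = -301056;  ∫_0^4 3136*x^2 dx = 200704/3.
  Sum: 114688 − 401408 + 2609152/5 − 301056 + 200704/3 = 14336/15.
∫_0^4 u² dx = 57344/45, so ||u||_L² = 64*sqrt(70)/15.
∫_0^4 (u')² dx = 14336/15, so ||u'||_L² = 32*sqrt(210)/15.
Ratio ||u||_L² / ||u'||_L² = 2*sqrt(3)/3.
Sharp Poincaré constant on H^1_0(0, 4) is C_P = L/π = 4/π, achieved by sin(π/4·x).
A polynomial bump cannot attain the sharp Poincaré constant (only the first sine eigenfunction does), so the ratio is strictly less than C_P, consistent with ||u||_L² ≤ C_P ||u'||_L².


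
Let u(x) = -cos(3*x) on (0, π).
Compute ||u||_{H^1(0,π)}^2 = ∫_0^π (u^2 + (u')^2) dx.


||u||_{H^1(0,π)}^2 = 5*π

u'(x) = 3*sin(3*x).
Expand u² and (u')² and integrate term by term on (0, π), using: for integers n ≥ 1, ∫_0^π sin²(nx) dx = ∫_0^π cos²(nx) dx = π/2; for n ≠ n', ∫_0^π sin(nx)sin(n'x) dx = ∫_0^π cos(nx)cos(n'x) dx = 0; and by product-to-sum, ∫_0^π sin(nx)cos(n'x) dx = ½∫_0^π [sin((n+n')x) + sin((n−n')x)] dx, which is 0 when n+n' is even and 2n/(n²−n'²) when n+n' is odd (it need not vanish on (0, π)).
  u² squared terms: (-1)²·∫cos(3x)² dx = 1·π/2 = π/2.
  So ∫_0^π u² dx = π/2.
  (u')² squared terms: (3)²·∫sin(3x)² dx = 9·π/2 = 9*π/2.
  So ∫_0^π (u')² dx = 9*π/2.
||u||_{H^1}^2 = (π/2) + (9*π/2) = 5*π.


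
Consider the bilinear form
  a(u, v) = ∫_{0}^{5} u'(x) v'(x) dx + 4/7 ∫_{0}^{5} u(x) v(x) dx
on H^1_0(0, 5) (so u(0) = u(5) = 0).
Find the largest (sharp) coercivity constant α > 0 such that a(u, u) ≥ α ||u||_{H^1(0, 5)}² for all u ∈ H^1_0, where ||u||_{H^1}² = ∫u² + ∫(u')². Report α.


α = (π^2 + 100/7)/(π^2 + 25)

Coercivity of a(·,·) on H^1_0(0, 5) means a(u, u) ≥ α ||u||_{H^1}² for every u ∈ H^1_0.
The interval has length L = 5, and Poincaré/coercivity depend only on L. Here a(u, u) = ∫(u')² + (4/7)·∫u².
Here 0 < c = 4/7 < 1. The condition a(u,u) ≥ α||u||_{H^1}² reads (1−α)∫(u')² ≥ (α−c)∫u². Any admissible α is ≤ 1 (rapidly oscillating u have ∫u²/∫(u')² → 0), and α = 1 would force 0 ≥ (1−c)∫u², impossible since c < 1; so 1−α > 0. By the sharp Poincaré inequality on H^1_0 of an interval of length L, ∫(u')² ≥ (π/L)²∫u² with equality for the first sine mode sin(π(x−x₀)/L) (x₀ the left endpoint), so the inequality holds for all u iff (1−α)(π/L)² ≥ α − c, i.e. α ≤ ((π/L)² + c)/((π/L)² + 1) = (1 + c(L/π)²)/(1 + (L/π)²). With (π/L)² = π^2/25 and c = 4/7, the largest admissible constant is α = ((π/L)² + c)/((π/L)² + 1).
Simplifying, α = (π^2 + 100/7)/(π^2 + 25).


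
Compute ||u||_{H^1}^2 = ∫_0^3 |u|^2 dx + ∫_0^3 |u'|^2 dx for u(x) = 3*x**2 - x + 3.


||u||_{H^1}^2 = 7599/10

The H^1 norm (squared) on an interval (0, L) is
  ||u||_{H^1}^2 = ∫_0^L u(x)^2 dx + ∫_0^L u'(x)^2 dx.
Compute u'(x) = 6*x - 1.
Then u(x)^2 = 9*x**4 - 6*x**3 + 19*x**2 - 6*x + 9 and u'(x)^2 = 36*x**2 - 12*x + 1.
Integrate each monomial from 0 to 3 using ∫_0^3 c·x^n dx = c·3^(n+1)/(n+1):
  ∫_0^3 u(x)^2 dx = ∫_0^3 (9*x^4 - 6*x^3 + 19*x^2 - 6*x + 9) dx. Term by term:
    ∫_0^3 9*x^4 dx = 2187/5;  ∫_0^3 -6*x^3 dx = -243/2;  ∫_0^3 19*x^2 dx = 171;
    ∫_0^3 -6*x dx = -27;  ∫_0^3 9 dx = 27.
  Sum: 2187/5 − 243/2 + 171 − 27 + 27 = 4869/10.
  ∫_0^3 u'(x)^2 dx = ∫_0^3 (36*x^2 - 12*x + 1) dx. Term by term:
    ∫_0^3 36*x^2 dx = 324;  ∫_0^3 -12*x dx = -54;  ∫_0^3 1 dx = 3.
  Sum: 324 − 54 + 3 = 273.
Adding: ||u||_{H^1}^2 = 4869/10 + 273 = 7599/10.


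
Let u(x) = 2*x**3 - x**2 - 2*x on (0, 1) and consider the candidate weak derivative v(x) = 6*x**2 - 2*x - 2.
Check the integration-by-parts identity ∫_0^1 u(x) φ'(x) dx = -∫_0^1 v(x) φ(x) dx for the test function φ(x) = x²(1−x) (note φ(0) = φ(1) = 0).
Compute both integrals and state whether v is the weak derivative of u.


LHS = 1/15, RHS = 1/15. Yes, v = u' weakly.

u(x) = 2*x**3 - x**2 - 2*x, classical derivative u'(x) = 6*x**2 - 2*x - 2.
φ(x) = x²(1−x), so φ'(x) = x*(2 - 3*x).
Note φ(0) = φ(1) = 0, so the boundary term u·φ vanishes.
LHS = ∫_0^1 u(x) φ'(x) dx = ∫_0^1 (-6*x^5 + 7*x^4 + 4*x^3 - 4*x^2) dx. Term by term:
  ∫_0^1 -6*x^5 dx = -1;  ∫_0^1 7*x^4 dx = 7/5;  ∫_0^1 4*x^3 dx = 1;
  ∫_0^1 -4*x^2 dx = -4/3.
Sum: -1 + 7/5 + 1 − 4/3 = 1/15.
So LHS = 1/15.
∫_0^1 v(x) φ(x) dx = ∫_0^1 (-6*x^5 + 8*x^4 - 2*x^2) dx. Term by term:
  ∫_0^1 -6*x^5 dx = -1;  ∫_0^1 8*x^4 dx = 8/5;  ∫_0^1 -2*x^2 dx = -2/3.
Sum: -1 + 8/5 − 2/3 = -1/15.
So RHS = -∫_0^1 v(x) φ(x) dx = 1/15.
LHS = RHS, so the identity holds for this test φ.
Moreover u is smooth here and v(x) = u'(x) = 6*x**2 - 2*x - 2 pointwise, so the identity holds for every test function. Hence v is the weak derivative of u.


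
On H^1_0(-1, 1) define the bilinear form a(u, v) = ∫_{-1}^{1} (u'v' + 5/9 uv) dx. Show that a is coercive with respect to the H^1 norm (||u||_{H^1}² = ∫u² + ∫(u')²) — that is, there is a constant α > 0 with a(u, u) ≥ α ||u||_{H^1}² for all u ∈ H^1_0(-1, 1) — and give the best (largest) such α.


α = (20/9 + π^2)/(4 + π^2)

Coercivity of a(·,·) on H^1_0(-1, 1) means a(u, u) ≥ α ||u||_{H^1}² for every u ∈ H^1_0.
The interval has length L = 2, and Poincaré/coercivity depend only on L. Here a(u, u) = ∫(u')² + (5/9)·∫u².
Here 0 < c = 5/9 < 1. The condition a(u,u) ≥ α||u||_{H^1}² reads (1−α)∫(u')² ≥ (α−c)∫u². Any admissible α is ≤ 1 (rapidly oscillating u have ∫u²/∫(u')² → 0), and α = 1 would force 0 ≥ (1−c)∫u², impossible since c < 1; so 1−α > 0. By the sharp Poincaré inequality on H^1_0 of an interval of length L, ∫(u')² ≥ (π/L)²∫u² with equality for the first sine mode sin(π(x−x₀)/L) (x₀ the left endpoint), so the inequality holds for all u iff (1−α)(π/L)² ≥ α − c, i.e. α ≤ ((π/L)² + c)/((π/L)² + 1) = (1 + c(L/π)²)/(1 + (L/π)²). With (π/L)² = π^2/4 and c = 5/9, the largest admissible constant is α = ((π/L)² + c)/((π/L)² + 1).
Simplifying, α = (20/9 + π^2)/(4 + π^2).


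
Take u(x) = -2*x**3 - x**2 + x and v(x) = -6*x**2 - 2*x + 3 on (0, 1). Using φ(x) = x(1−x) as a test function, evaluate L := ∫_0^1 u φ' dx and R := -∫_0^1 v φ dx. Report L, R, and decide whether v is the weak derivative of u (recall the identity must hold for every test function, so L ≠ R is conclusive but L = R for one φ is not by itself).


LHS = 3/10, RHS = -1/30. No, v is not the weak derivative of u.

u(x) = -2*x**3 - x**2 + x, classical derivative u'(x) = -6*x**2 - 2*x + 1.
φ(x) = x(1−x), so φ'(x) = 1 - 2*x.
Note φ(0) = φ(1) = 0, so the boundary term u·φ vanishes.
LHS = ∫_0^1 u(x) φ'(x) dx = ∫_0^1 (4*x^4 - 3*x^2 + x) dx. Term by term:
  ∫_0^1 4*x^4 dx = 4/5;  ∫_0^1 -3*x^2 dx = -1;  ∫_0^1 x dx = 1/2.
Sum: 4/5 − 1 + 1/2 = 3/10.
So LHS = 3/10.
∫_0^1 v(x) φ(x) dx = ∫_0^1 (6*x^4 - 4*x^3 - 5*x^2 + 3*x) dx. Term by term:
  ∫_0^1 6*x^4 dx = 6/5;  ∫_0^1 -4*x^3 dx = -1;  ∫_0^1 -5*x^2 dx = -5/3;
  ∫_0^1 3*x dx = 3/2.
Sum: 6/5 − 1 − 5/3 + 3/2 = 1/30.
So RHS = -∫_0^1 v(x) φ(x) dx = -1/30.
LHS − RHS = 1/3 ≠ 0, so the identity fails.
(For a valid weak derivative the identity must hold for EVERY test function, in particular this one. The failure shows v is NOT the weak derivative of u.)
Correct weak derivative would be u'(x) = -6*x**2 - 2*x + 1.


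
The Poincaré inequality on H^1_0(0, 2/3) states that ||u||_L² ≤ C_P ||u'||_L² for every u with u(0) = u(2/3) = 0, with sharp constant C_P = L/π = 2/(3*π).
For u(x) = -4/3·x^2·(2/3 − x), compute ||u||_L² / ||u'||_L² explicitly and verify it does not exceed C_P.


||u||_L² / ||u'||_L² = sqrt(14)/21 < C_P = 2/(3*π).

u(x) = -4/3·x^2·(2/3 − x), so u'(x) = 4*x*(9*x - 4)/9.
u(x) = -4/3·x^2·(2/3 − x) vanishes at x = 0 and x = 2/3, so u ∈ H^1_0(0, 2/3). Differentiate via the product rule and integrate the resulting polynomials term by term.
  ∫_0^2/3 u² dx = ∫_0^2/3 (16*x^6/9 - 64*x^5/27 + 64*x^4/81) dx. Term by term:
    ∫_0^2/3 16*x^6/9 dx = 2048/137781;  ∫_0^2/3 -64*x^5/27 dx = -2048/59049;  ∫_0^2/3 64*x^4/81 dx = 2048/98415.
  Sum: 2048/137781 − 2048/59049 + 2048/98415 = 2048/2066715.
  ∫_0^2/3 (u')² dx = ∫_0^2/3 (16*x^4 - 128*x^3/9 + 256*x^2/81) dx. Term by term:
    ∫_0^2/3 16*x^4 dx = 512/1215;  ∫_0^2/3 -128*x^3/9 dx = -512/729;  ∫_0^2/3 256*x^2/81 dx = 2048/6561.
  Sum: 512/1215 − 512/729 + 2048/6561 = 1024/32805.
∫_0^2/3 u² dx = 2048/2066715, so ||u||_L² = 32*sqrt(70)/8505.
∫_0^2/3 (u')² dx = 1024/32805, so ||u'||_L² = 32*sqrt(5)/405.
Ratio ||u||_L² / ||u'||_L² = sqrt(14)/21.
Sharp Poincaré constant on H^1_0(0, 2/3) is C_P = L/π = 2/(3*π), achieved by sin(3*π/2·x).
A polynomial bump cannot attain the sharp Poincaré constant (only the first sine eigenfunction does), so the ratio is strictly less than C_P, consistent with ||u||_L² ≤ C_P ||u'||_L².


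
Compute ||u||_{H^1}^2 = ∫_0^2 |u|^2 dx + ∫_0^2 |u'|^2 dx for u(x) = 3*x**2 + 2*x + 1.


||u||_{H^1}^2 = 4414/15

The H^1 norm (squared) on an interval (0, L) is
  ||u||_{H^1}^2 = ∫_0^L u(x)^2 dx + ∫_0^L u'(x)^2 dx.
Compute u'(x) = 6*x + 2.
Then u(x)^2 = 9*x**4 + 12*x**3 + 10*x**2 + 4*x + 1 and u'(x)^2 = 36*x**2 + 24*x + 4.
Integrate each monomial from 0 to 2 using ∫_0^2 c·x^n dx = c·2^(n+1)/(n+1):
  ∫_0^2 u(x)^2 dx = ∫_0^2 (9*x^4 + 12*x^3 + 10*x^2 + 4*x + 1) dx. Term by term:
    ∫_0^2 9*x^4 dx = 288/5;  ∫_0^2 12*x^3 dx = 48;  ∫_0^2 10*x^2 dx = 80/3;
    ∫_0^2 4*x dx = 8;  ∫_0^2 1 dx = 2.
  Sum: 288/5 + 48 + 80/3 + 8 + 2 = 2134/15.
  ∫_0^2 u'(x)^2 dx = ∫_0^2 (36*x^2 + 24*x + 4) dx. Term by term:
    ∫_0^2 36*x^2 dx = 96;  ∫_0^2 24*x dx = 48;  ∫_0^2 4 dx = 8.
  Sum: 96 + 48 + 8 = 152.
Adding: ||u||_{H^1}^2 = 2134/15 + 152 = 4414/15.


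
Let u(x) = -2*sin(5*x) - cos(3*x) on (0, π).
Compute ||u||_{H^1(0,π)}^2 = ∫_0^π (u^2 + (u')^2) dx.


||u||_{H^1(0,π)}^2 = 57*π

u'(x) = 3*sin(3*x) - 10*cos(5*x).
Expand u² and (u')² and integrate term by term on (0, π), using: for integers n ≥ 1, ∫_0^π sin²(nx) dx = ∫_0^π cos²(nx) dx = π/2; for n ≠ n', ∫_0^π sin(nx)sin(n'x) dx = ∫_0^π cos(nx)cos(n'x) dx = 0; and by product-to-sum, ∫_0^π sin(nx)cos(n'x) dx = ½∫_0^π [sin((n+n')x) + sin((n−n')x)] dx, which is 0 when n+n' is even and 2n/(n²−n'²) when n+n' is odd (it need not vanish on (0, π)).
  u² squared terms: (-1)²·∫cos(3x)² dx = 1·π/2 = π/2;  (-2)²·∫sin(5x)² dx = 4·π/2 = 2*π.
  u² cross terms: 2·(-1)·(-2)·∫cos(3x)·sin(5x) dx = 4·(0) = 0.
  So ∫_0^π u² dx = π/2 + 2*π + 0 = 5*π/2.
  (u')² squared terms: (-10)²·∫cos(5x)² dx = 100·π/2 = 50*π;  (3)²·∫sin(3x)² dx = 9·π/2 = 9*π/2.
  (u')² cross terms: 2·(-10)·(3)·∫cos(5x)·sin(3x) dx = -60·(0) = 0.
  So ∫_0^π (u')² dx = 50*π + 9*π/2 + 0 = 109*π/2.
||u||_{H^1}^2 = (5*π/2) + (109*π/2) = 57*π.


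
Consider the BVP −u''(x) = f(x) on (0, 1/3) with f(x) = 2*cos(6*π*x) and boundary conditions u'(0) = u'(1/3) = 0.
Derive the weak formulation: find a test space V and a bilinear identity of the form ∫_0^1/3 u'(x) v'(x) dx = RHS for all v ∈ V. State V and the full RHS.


V = H^1(0, 1/3) (no boundary constraint on v; u is determined up to an additive constant); weak form: ∫_0^1/3 u'v' dx = ∫_0^1/3 (2*cos(6*π*x)) v dx for all v ∈ V.

Multiply both sides by a test function v and integrate from 0 to 1/3:
  ∫_0^1/3 −u''(x) v(x) dx = ∫_0^1/3 f(x) v(x) dx.
Integrate the LHS by parts once:
  ∫_0^1/3 −u'' v dx = −[u'(x) v(x)]_0^1/3 + ∫_0^1/3 u'(x) v'(x) dx.
Thus ∫_0^1/3 u'(x) v'(x) dx = ∫_0^1/3 f(x) v(x) dx + [u'(x) v(x)]_0^1/3.
Choose V so that boundary terms are either known or forced to vanish.
u has homogeneous Neumann: u'(0) = u'(1/3) = 0. So [u' v]_0^1/3 = 0·v(1/3) − 0·v(0) = 0 for any v; take V = H^1(0, 1/3).
Weak formulation: find u (satisfying any essential BC) such that ∫_0^1/3 u'(x) v'(x) dx = ∫_0^1/3 f v dx for all v ∈ V (homogeneous Neumann, so boundary terms vanish).
Substituting f(x) = 2*cos(6*π*x), the right-hand side is ∫_0^1/3 (2*cos(6*π*x)) v dx.
Compatibility check (pure Neumann): taking v ≡ 1 ∈ V gives 0 = ∫_0^1/3 f dx + (0) − (0), i.e. ∫_0^1/3 f dx must equal u'(0) − u'(1/3) = 0. Indeed ∫_0^1/3 (2*cos(6*π*x)) dx = 0, so the data are compatible. The solution is then unique only up to an additive constant (fix it e.g. by requiring ∫_0^1/3 u dx = 0).


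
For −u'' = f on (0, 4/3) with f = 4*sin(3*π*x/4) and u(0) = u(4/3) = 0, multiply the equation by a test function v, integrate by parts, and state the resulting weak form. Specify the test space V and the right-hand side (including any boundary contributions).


V = H^1_0(0, 4/3) (so v(0) = v(4/3) = 0); weak form: ∫_0^4/3 u'v' dx = ∫_0^4/3 (4*sin(3*π*x/4)) v dx for all v ∈ V.

Multiply both sides by a test function v and integrate from 0 to 4/3:
  ∫_0^4/3 −u''(x) v(x) dx = ∫_0^4/3 f(x) v(x) dx.
Integrate the LHS by parts once:
  ∫_0^4/3 −u'' v dx = −[u'(x) v(x)]_0^4/3 + ∫_0^4/3 u'(x) v'(x) dx.
Thus ∫_0^4/3 u'(x) v'(x) dx = ∫_0^4/3 f(x) v(x) dx + [u'(x) v(x)]_0^4/3.
Choose V so that boundary terms are either known or forced to vanish.
u is Dirichlet: u(0) = u(4/3) = 0. Let V = H^1_0(0, 4/3); then v(0) = v(4/3) = 0, and [u' v]_0^4/3 = 0.
Weak formulation: find u (satisfying any essential BC) such that ∫_0^4/3 u'(x) v'(x) dx = ∫_0^4/3 f v dx for all v ∈ V.
Substituting f(x) = 4*sin(3*π*x/4), the right-hand side is ∫_0^4/3 (4*sin(3*π*x/4)) v dx.


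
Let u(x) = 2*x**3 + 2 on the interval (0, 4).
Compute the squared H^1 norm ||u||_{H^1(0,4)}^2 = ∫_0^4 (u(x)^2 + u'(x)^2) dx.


||u||_{H^1}^2 = 604208/35

The H^1 norm (squared) on an interval (0, L) is
  ||u||_{H^1}^2 = ∫_0^L u(x)^2 dx + ∫_0^L u'(x)^2 dx.
Compute u'(x) = 6*x**2.
Then u(x)^2 = 4*x**6 + 8*x**3 + 4 and u'(x)^2 = 36*x**4.
Integrate each monomial from 0 to 4 using ∫_0^4 c·x^n dx = c·4^(n+1)/(n+1):
  ∫_0^4 u(x)^2 dx = ∫_0^4 (4*x^6 + 8*x^3 + 4) dx. Term by term:
    ∫_0^4 4*x^6 dx = 65536/7;  ∫_0^4 8*x^3 dx = 512;  ∫_0^4 4 dx = 16.
  Sum: 65536/7 + 512 + 16 = 69232/7.
  ∫_0^4 u'(x)^2 dx = ∫_0^4 (36*x^4) dx. Term by term:
    ∫_0^4 36*x^4 dx = 36864/5.
Adding: ||u||_{H^1}^2 = 69232/7 + 36864/5 = 604208/35.


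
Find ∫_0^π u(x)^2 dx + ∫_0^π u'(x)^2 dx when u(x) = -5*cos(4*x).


||u||_{H^1(0,π)}^2 = 425*π/2

u'(x) = 20*sin(4*x).
Expand u² and (u')² and integrate term by term on (0, π), using: for integers n ≥ 1, ∫_0^π sin²(nx) dx = ∫_0^π cos²(nx) dx = π/2; for n ≠ n', ∫_0^π sin(nx)sin(n'x) dx = ∫_0^π cos(nx)cos(n'x) dx = 0; and by product-to-sum, ∫_0^π sin(nx)cos(n'x) dx = ½∫_0^π [sin((n+n')x) + sin((n−n')x)] dx, which is 0 when n+n' is even and 2n/(n²−n'²) when n+n' is odd (it need not vanish on (0, π)).
  u² squared terms: (-5)²·∫cos(4x)² dx = 25·π/2 = 25*π/2.
  So ∫_0^π u² dx = 25*π/2.
  (u')² squared terms: (20)²·∫sin(4x)² dx = 400·π/2 = 200*π.
  So ∫_0^π (u')² dx = 200*π.
||u||_{H^1}^2 = (25*π/2) + (200*π) = 425*π/2.


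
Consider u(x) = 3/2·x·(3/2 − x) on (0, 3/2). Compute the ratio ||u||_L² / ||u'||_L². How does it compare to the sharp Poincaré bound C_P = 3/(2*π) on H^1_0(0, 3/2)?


||u||_L² / ||u'||_L² = 3*sqrt(10)/20 < C_P = 3/(2*π).

u(x) = 3/2·x·(3/2 − x), so u'(x) = 9/4 - 3*x.
u(x) = 3/2·x·(3/2 − x) vanishes at x = 0 and x = 3/2, so u ∈ H^1_0(0, 3/2). Differentiate via the product rule and integrate the resulting polynomials term by term.
  ∫_0^3/2 u² dx = ∫_0^3/2 (9*x^4/4 - 27*x^3/4 + 81*x^2/16) dx. Term by term:
    ∫_0^3/2 9*x^4/4 dx = 2187/640;  ∫_0^3/2 -27*x^3/4 dx = -2187/256;  ∫_0^3/2 81*x^2/16 dx = 729/128.
  Sum: 2187/640 − 2187/256 + 729/128 = 729/1280.
  ∫_0^3/2 (u')² dx = ∫_0^3/2 (9*x^2 - 27*x/2 + 81/16) dx. Term by term:
    ∫_0^3/2 9*x^2 dx = 81/8;  ∫_0^3/2 -27*x/2 dx = -243/16;  ∫_0^3/2 81/16 dx = 243/32.
  Sum: 81/8 − 243/16 + 243/32 = 81/32.
∫_0^3/2 u² dx = 729/1280, so ||u||_L² = 27*sqrt(5)/80.
∫_0^3/2 (u')² dx = 81/32, so ||u'||_L² = 9*sqrt(2)/8.
Ratio ||u||_L² / ||u'||_L² = 3*sqrt(10)/20.
Sharp Poincaré constant on H^1_0(0, 3/2) is C_P = L/π = 3/(2*π), achieved by sin(2*π/3·x).
A polynomial bump cannot attain the sharp Poincaré constant (only the first sine eigenfunction does), so the ratio is strictly less than C_P, consistent with ||u||_L² ≤ C_P ||u'||_L².


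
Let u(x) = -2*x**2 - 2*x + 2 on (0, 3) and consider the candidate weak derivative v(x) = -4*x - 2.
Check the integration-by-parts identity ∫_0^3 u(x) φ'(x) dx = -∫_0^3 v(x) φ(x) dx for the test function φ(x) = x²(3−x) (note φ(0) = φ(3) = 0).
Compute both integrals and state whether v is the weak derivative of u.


LHS = 621/10, RHS = 621/10. Yes, v = u' weakly.

u(x) = -2*x**2 - 2*x + 2, classical derivative u'(x) = -4*x - 2.
φ(x) = x²(3−x), so φ'(x) = 3*x*(2 - x).
Note φ(0) = φ(3) = 0, so the boundary term u·φ vanishes.
LHS = ∫_0^3 u(x) φ'(x) dx = ∫_0^3 (6*x^4 - 6*x^3 - 18*x^2 + 12*x) dx. Term by term:
  ∫_0^3 6*x^4 dx = 1458/5;  ∫_0^3 -6*x^3 dx = -243/2;  ∫_0^3 -18*x^2 dx = -162;
  ∫_0^3 12*x dx = 54.
Sum: 1458/5 − 243/2 − 162 + 54 = 621/10.
So LHS = 621/10.
∫_0^3 v(x) φ(x) dx = ∫_0^3 (4*x^4 - 10*x^3 - 6*x^2) dx. Term by term:
  ∫_0^3 4*x^4 dx = 972/5;  ∫_0^3 -10*x^3 dx = -405/2;  ∫_0^3 -6*x^2 dx = -54.
Sum: 972/5 − 405/2 − 54 = -621/10.
So RHS = -∫_0^3 v(x) φ(x) dx = 621/10.
LHS = RHS, so the identity holds for this test φ.
Moreover u is smooth here and v(x) = u'(x) = -4*x - 2 pointwise, so the identity holds for every test function. Hence v is the weak derivative of u.


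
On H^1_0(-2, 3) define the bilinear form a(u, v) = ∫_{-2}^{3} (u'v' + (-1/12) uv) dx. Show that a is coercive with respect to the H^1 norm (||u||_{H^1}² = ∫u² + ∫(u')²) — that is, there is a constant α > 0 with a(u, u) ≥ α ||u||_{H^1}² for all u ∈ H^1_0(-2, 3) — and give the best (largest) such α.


α = (-25/12 + π^2)/(π^2 + 25)

Coercivity of a(·,·) on H^1_0(-2, 3) means a(u, u) ≥ α ||u||_{H^1}² for every u ∈ H^1_0.
The interval has length L = 5, and Poincaré/coercivity depend only on L. Here a(u, u) = ∫(u')² + (-1/12)·∫u².
Here c = -1/12 < 0 with |c| < (π/L)² = π^2/25, so coercivity still holds. The condition a(u,u) ≥ α||u||_{H^1}² reads (1−α)∫(u')² ≥ (α−c)∫u². Any admissible α is ≤ 1 (rapidly oscillating u have ∫u²/∫(u')² → 0), and α = 1 would force 0 ≥ (1−c)∫u², impossible since c < 1; so 1−α > 0. By the sharp Poincaré inequality on H^1_0 of an interval of length L, ∫(u')² ≥ (π/L)²∫u² with equality for the first sine mode sin(π(x−x₀)/L) (x₀ the left endpoint), so the inequality holds for all u iff (1−α)(π/L)² ≥ α − c, i.e. α ≤ ((π/L)² + c)/((π/L)² + 1) = (1 + c(L/π)²)/(1 + (L/π)²). (Direct route, valid since c ≤ 0: Poincaré gives c∫u² ≥ c(L/π)²∫(u')², so a(u,u) ≥ (1 + c(L/π)²)∫(u')², while ||u||_{H^1}² ≤ (1 + (L/π)²)∫(u')²; dividing yields the same α.) With (π/L)² = π^2/25 and c = -1/12, the largest admissible constant is α = ((π/L)² + c)/((π/L)² + 1).
Simplifying, α = (-25/12 + π^2)/(π^2 + 25).


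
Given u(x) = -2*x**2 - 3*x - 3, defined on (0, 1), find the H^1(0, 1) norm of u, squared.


||u||_{H^1}^2 = 827/15

The H^1 norm (squared) on an interval (0, L) is
  ||u||_{H^1}^2 = ∫_0^L u(x)^2 dx + ∫_0^L u'(x)^2 dx.
Compute u'(x) = -4*x - 3.
Then u(x)^2 = 4*x**4 + 12*x**3 + 21*x**2 + 18*x + 9 and u'(x)^2 = 16*x**2 + 24*x + 9.
Integrate each monomial from 0 to 1 using ∫_0^1 c·x^n dx = c·1^(n+1)/(n+1):
  ∫_0^1 u(x)^2 dx = ∫_0^1 (4*x^4 + 12*x^3 + 21*x^2 + 18*x + 9) dx. Term by term:
    ∫_0^1 4*x^4 dx = 4/5;  ∫_0^1 12*x^3 dx = 3;  ∫_0^1 21*x^2 dx = 7;
    ∫_0^1 18*x dx = 9;  ∫_0^1 9 dx = 9.
  Sum: 4/5 + 3 + 7 + 9 + 9 = 144/5.
  ∫_0^1 u'(x)^2 dx = ∫_0^1 (16*x^2 + 24*x + 9) dx. Term by term:
    ∫_0^1 16*x^2 dx = 16/3;  ∫_0^1 24*x dx = 12;  ∫_0^1 9 dx = 9.
  Sum: 16/3 + 12 + 9 = 79/3.
Adding: ||u||_{H^1}^2 = 144/5 + 79/3 = 827/15.


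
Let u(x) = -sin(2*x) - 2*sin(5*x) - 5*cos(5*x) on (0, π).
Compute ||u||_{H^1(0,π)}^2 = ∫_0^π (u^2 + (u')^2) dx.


||u||_{H^1(0,π)}^2 = -1040/21 + 759*π/2

u'(x) = 25*sin(5*x) - 2*cos(2*x) - 10*cos(5*x).
Expand u² and (u')² and integrate term by term on (0, π), using: for integers n ≥ 1, ∫_0^π sin²(nx) dx = ∫_0^π cos²(nx) dx = π/2; for n ≠ n', ∫_0^π sin(nx)sin(n'x) dx = ∫_0^π cos(nx)cos(n'x) dx = 0; and by product-to-sum, ∫_0^π sin(nx)cos(n'x) dx = ½∫_0^π [sin((n+n')x) + sin((n−n')x)] dx, which is 0 when n+n' is even and 2n/(n²−n'²) when n+n' is odd (it need not vanish on (0, π)).
  u² squared terms: (-1)²·∫sin(2x)² dx = 1·π/2 = π/2;  (-5)²·∫cos(5x)² dx = 25·π/2 = 25*π/2;  (-2)²·∫sin(5x)² dx = 4·π/2 = 2*π.
  u² cross terms: 2·(-1)·(-5)·∫sin(2x)·cos(5x) dx = 10·(-4/21) = -40/21;  2·(-1)·(-2)·∫sin(2x)·sin(5x) dx = 4·(0) = 0;  2·(-5)·(-2)·∫cos(5x)·sin(5x) dx = 20·(0) = 0.
  So ∫_0^π u² dx = π/2 + 25*π/2 + 2*π − 40/21 + 0 + 0 = -40/21 + 15*π.
  (u')² squared terms: (-10)²·∫cos(5x)² dx = 100·π/2 = 50*π;  (-2)²·∫cos(2x)² dx = 4·π/2 = 2*π;  (25)²·∫sin(5x)² dx = 625·π/2 = 625*π/2.
  (u')² cross terms: 2·(-10)·(-2)·∫cos(5x)·cos(2x) dx = 40·(0) = 0;  2·(-10)·(25)·∫cos(5x)·sin(5x) dx = -500·(0) = 0;  2·(-2)·(25)·∫cos(2x)·sin(5x) dx = -100·(10/21) = -1000/21.
  So ∫_0^π (u')² dx = 50*π + 2*π + 625*π/2 + 0 + 0 − 1000/21 = -1000/21 + 729*π/2.
||u||_{H^1}^2 = (-40/21 + 15*π) + (-1000/21 + 729*π/2) = -1040/21 + 759*π/2.
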